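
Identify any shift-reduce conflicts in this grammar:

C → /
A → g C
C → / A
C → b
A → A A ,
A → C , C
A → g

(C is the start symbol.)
Yes — I1: [C → / .] vs [A → . g]; I4: [C → / A .] vs [A → . g]; I6: [A → g .] vs [C → . /]

Augment with C' → C and build the canonical LR(0) collection (I0 = CLOSURE({[C' → . C]}), then GOTO on every symbol after a dot until no new states appear). It has 12 states:
  I0: { [C → . / A], [C → . /], [C → . b], [C' → . C] }  — shift
  I1: { [A → . A A ,], [A → . C , C], [A → . g C], [A → . g], [C → . / A], [C → . /], [C → . b], [C → / . A], [C → / .] }  — shift, reduce
  I2: { [C' → C .] }  — accept
  I3: { [C → b .] }  — reduce
  I4: { [A → . A A ,], [A → . C , C], [A → . g C], [A → . g], [A → A . A ,], [C → . / A], [C → . /], [C → . b], [C → / A .] }  — shift, reduce
  I5: { [A → C . , C] }  — shift
  I6: { [A → g . C], [A → g .], [C → . / A], [C → . /], [C → . b] }  — shift, reduce
  I7: { [A → g C .] }  — reduce
  I8: { [A → C , . C], [C → . / A], [C → . /], [C → . b] }  — shift
  I9: { [A → C , C .] }  — reduce
  I10: { [A → . A A ,], [A → . C , C], [A → . g C], [A → . g], [A → A . A ,], [A → A A . ,], [C → . / A], [C → . /], [C → . b] }  — shift
  I11: { [A → A A , .] }  — reduce

I1 contains reduce item [C → / .] and shift items [A → . g], [A → . g C], [C → . /], [C → . / A], [C → . b] — shift-reduce conflict.
I4 contains reduce item [C → / A .] and shift items [A → . g], [A → . g C], [C → . /], [C → . / A], [C → . b] — shift-reduce conflict.
I6 contains reduce item [A → g .] and shift items [C → . /], [C → . / A], [C → . b] — shift-reduce conflict.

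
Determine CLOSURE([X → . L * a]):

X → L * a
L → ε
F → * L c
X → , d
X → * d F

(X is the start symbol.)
Start with: [X → . L * a]
  [X → . L * a] has the dot before L: add [L → .]
No further items can be added.

CLOSURE = { [L → .], [X → . L * a] }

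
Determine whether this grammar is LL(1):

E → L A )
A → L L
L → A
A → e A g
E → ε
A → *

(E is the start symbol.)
No. Predict set conflict for A: { 'e' }

A grammar is LL(1) if for each non-terminal N with multiple productions, the predict sets of those productions are pairwise disjoint, where PREDICT(N → α) = (FIRST(α) \ {ε}) ∪ (FOLLOW(N) if α ⇒* ε).

Relevant sets:
  FIRST(L) = { '*', 'e' }
  FOLLOW(E) = { $ }

For E:
  PREDICT(E → L A ')') = { '*', 'e' }
  PREDICT(E → ε) = { $ }
For A:
  PREDICT(A → L L) = { '*', 'e' }
  PREDICT(A → e A g) = { 'e' }
  PREDICT(A → '*') = { '*' }
L has a single production, so nothing to check there.

Conflict found: Predict set conflict for A: { 'e' }
The grammar is NOT LL(1).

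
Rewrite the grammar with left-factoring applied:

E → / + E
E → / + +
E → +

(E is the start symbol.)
E → / + E'
E' → E
E' → +
E → +

Left-factoring transforms A → αβ₁ | αβ₂ into A → αA' and A' → β₁ | β₂
(α is the longest common prefix among the alternatives). Repeat until
no nonterminal has two alternatives with a common prefix.

Round 1: E has alternatives sharing prefix '/ +'. Introduce E': E → / + E'
  Add: E' → E
  Add: E' → +

No remaining common prefixes — done.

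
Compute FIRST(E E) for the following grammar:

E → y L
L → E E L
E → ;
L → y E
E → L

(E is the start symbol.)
FIRST sets of the non-terminals involved (from the grammar, by fixed-point iteration):
  FIRST(E) = { ';', 'y' }

To compute FIRST(E E), process the symbols left to right:
Symbol E is a non-terminal. Add FIRST(E) \ {ε} = { ';', 'y' }
E is not nullable (ε ∉ FIRST(E)), so stop here.
FIRST(E E) = { ';', 'y' }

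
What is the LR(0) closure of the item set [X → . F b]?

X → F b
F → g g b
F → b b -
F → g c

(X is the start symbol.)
{ [F → . b b -], [F → . g c], [F → . g g b], [X → . F b] }

Start with: [X → . F b]
  [X → . F b] has the dot before F: add [F → . g g b], [F → . b b -], [F → . g c]
No further items can be added.

CLOSURE = { [F → . b b -], [F → . g c], [F → . g g b], [X → . F b] }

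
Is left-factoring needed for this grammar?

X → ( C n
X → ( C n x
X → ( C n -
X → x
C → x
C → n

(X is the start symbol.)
Yes, X has productions with common prefix '( C n'

Left-factoring is needed when two productions for the same non-terminal
share a common prefix on the right-hand side.

Productions for X:
  X → ( C n
  X → ( C n x
  X → ( C n -
  X → x
Productions for C:
  C → x
  C → n

Found common prefix '( C n' in productions for X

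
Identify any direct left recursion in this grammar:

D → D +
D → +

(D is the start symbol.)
Direct left recursion occurs when N → N α for some non-terminal N (the right-hand side begins with the left-hand side itself).

D → D +: LEFT RECURSIVE (starts with D)
D → +: starts with '+'

The grammar has direct left recursion on: D.

Answer: Yes, D is left-recursive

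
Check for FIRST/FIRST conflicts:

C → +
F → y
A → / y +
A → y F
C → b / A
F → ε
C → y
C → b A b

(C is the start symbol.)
Yes. C → b '/' A / C → b A b on { 'b' }

Productions for C:
  C → +: FIRST = { '+' }
  C → b / A: FIRST = { 'b' }
  C → y: FIRST = { 'y' }
  C → b A b: FIRST = { 'b' }
Productions for F:
  F → y: FIRST = { 'y' }
  F → ε: FIRST = { ε }
Productions for A:
  A → / y +: FIRST = { '/' }
  A → y F: FIRST = { 'y' }

Conflict for C: C → b / A and C → b A b
  Overlap: { 'b' }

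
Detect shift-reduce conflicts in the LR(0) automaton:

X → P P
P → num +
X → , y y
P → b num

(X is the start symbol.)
A shift-reduce conflict occurs when an LR(0) state has both:
  - a complete (reduce) item [A → α .] (dot at the end), and
  - a shift item [B → β . c γ] (dot before a terminal).

Augment with X' → X and build the canonical LR(0) collection (I0 = CLOSURE({[X' → . X]}), then GOTO on every symbol after a dot until no new states appear). It has 11 states:
  I0: { [P → . b num], [P → . num +], [X → . , y y], [X → . P P], [X' → . X] }  — shift
  I1: { [X → , . y y] }  — shift
  I2: { [P → . b num], [P → . num +], [X → P . P] }  — shift
  I3: { [X' → X .] }  — accept
  I4: { [P → b . num] }  — shift
  I5: { [P → num . +] }  — shift
  I6: { [P → num + .] }  — reduce
  I7: { [P → b num .] }  — reduce
  I8: { [X → P P .] }  — reduce
  I9: { [X → , y . y] }  — shift
  I10: { [X → , y y .] }  — reduce

No state contains both a complete item and a shift item.

Answer: No shift-reduce conflicts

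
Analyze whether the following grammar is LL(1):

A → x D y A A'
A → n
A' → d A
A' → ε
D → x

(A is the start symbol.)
Relevant sets:
  FOLLOW(A') = { $, 'd' }

For A:
  PREDICT(A → x D y A A') = { 'x' }
  PREDICT(A → n) = { 'n' }
For A':
  PREDICT(A' → d A) = { 'd' }
  PREDICT(A' → ε) = { $, 'd' }
D has a single production, so nothing to check there.

Conflict found: Predict set conflict for A': { 'd' }
The grammar is NOT LL(1).

Answer: No. Predict set conflict for A': { 'd' }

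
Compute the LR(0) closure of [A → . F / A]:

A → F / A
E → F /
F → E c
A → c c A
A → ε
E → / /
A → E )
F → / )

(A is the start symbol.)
{ [A → . F / A], [E → . / /], [E → . F /], [F → . / )], [F → . E c] }

Start with: [A → . F / A]
  [A → . F / A] has the dot before F: add [F → . E c], [F → . / )]
  [F → . E c] has the dot before E: add [E → . F /], [E → . / /]
No further items can be added.

CLOSURE = { [A → . F / A], [E → . / /], [E → . F /], [F → . / )], [F → . E c] }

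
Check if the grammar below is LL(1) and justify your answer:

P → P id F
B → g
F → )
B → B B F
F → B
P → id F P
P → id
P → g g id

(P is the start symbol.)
No. Predict set conflict for P: { 'id' }

Relevant sets:
  FIRST(P) = { 'g', 'id' }
  FIRST(B) = { 'g' }

For P:
  PREDICT(P → P id F) = { 'g', 'id' }
  PREDICT(P → id F P) = { 'id' }
  PREDICT(P → id) = { 'id' }
  PREDICT(P → g g id) = { 'g' }
For B:
  PREDICT(B → g) = { 'g' }
  PREDICT(B → B B F) = { 'g' }
For F:
  PREDICT(F → ')') = { ')' }
  PREDICT(F → B) = { 'g' }

Conflict found: Predict set conflict for P: { 'id' }
The grammar is NOT LL(1).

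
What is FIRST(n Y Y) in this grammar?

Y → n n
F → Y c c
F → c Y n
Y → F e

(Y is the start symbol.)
To compute FIRST(n Y Y), process the symbols left to right:
Symbol n is a terminal. Add 'n' and stop.
FIRST(n Y Y) = { 'n' }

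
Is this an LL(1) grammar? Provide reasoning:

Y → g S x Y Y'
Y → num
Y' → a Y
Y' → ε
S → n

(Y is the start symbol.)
A grammar is LL(1) if for each non-terminal N with multiple productions, the predict sets of those productions are pairwise disjoint, where PREDICT(N → α) = (FIRST(α) \ {ε}) ∪ (FOLLOW(N) if α ⇒* ε).

Relevant sets:
  FOLLOW(Y') = { $, 'a' }

For Y:
  PREDICT(Y → g S x Y Y') = { 'g' }
  PREDICT(Y → num) = { 'num' }
For Y':
  PREDICT(Y' → a Y) = { 'a' }
  PREDICT(Y' → ε) = { $, 'a' }
S has a single production, so nothing to check there.

Conflict found: Predict set conflict for Y': { 'a' }
The grammar is NOT LL(1).

Answer: No. Predict set conflict for Y': { 'a' }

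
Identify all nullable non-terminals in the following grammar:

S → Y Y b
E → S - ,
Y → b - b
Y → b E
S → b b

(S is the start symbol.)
There are no ε-productions, so no non-terminal can derive ε.
No non-terminals are nullable.

Answer: None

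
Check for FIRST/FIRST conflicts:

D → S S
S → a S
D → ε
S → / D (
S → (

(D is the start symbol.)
FIRST sets of the non-terminals at (or reachable through a nullable prefix from) the front of some alternative:
  FIRST(S) = { '(', '/', 'a' }

Productions for D:
  D → S S: FIRST = { '(', '/', 'a' }
  D → ε: FIRST = { ε }
Productions for S:
  S → a S: FIRST = { 'a' }
  S → / D (: FIRST = { '/' }
  S → (: FIRST = { '(' }

All alternatives of each non-terminal have pairwise disjoint FIRST sets.

Answer: No FIRST/FIRST conflicts.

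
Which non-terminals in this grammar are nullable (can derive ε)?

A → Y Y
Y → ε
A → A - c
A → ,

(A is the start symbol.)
A non-terminal is nullable if it can derive ε (the empty string): either it has an ε-production, or it has a production whose right-hand side consists entirely of nullable non-terminals.

ε-productions: Y → ε
So Y is immediately nullable.
A → Y Y: every symbol on the right is nullable, so A is nullable too.
Every non-terminal is now nullable.
Nullable = { 'A', 'Y' }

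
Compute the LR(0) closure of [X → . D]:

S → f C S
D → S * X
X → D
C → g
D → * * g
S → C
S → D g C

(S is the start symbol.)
{ [C → . g], [D → . * * g], [D → . S * X], [S → . C], [S → . D g C], [S → . f C S], [X → . D] }

To compute CLOSURE, for each item [A → α.Bβ] where B is a non-terminal, add [B → .γ] for all productions B → γ; repeat for the newly added items until nothing changes.

Start with: [X → . D]
  [X → . D] has the dot before D: add [D → . S * X], [D → . * * g]
  [D → . S * X] has the dot before S: add [S → . f C S], [S → . C], [S → . D g C]
  [S → . C] has the dot before C: add [C → . g]
No further items can be added.

CLOSURE = { [C → . g], [D → . * * g], [D → . S * X], [S → . C], [S → . D g C], [S → . f C S], [X → . D] }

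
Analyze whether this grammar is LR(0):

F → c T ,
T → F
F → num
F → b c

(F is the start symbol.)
A grammar is LR(0) if no state in the canonical LR(0) collection has:
  - both a shift item (dot before a terminal) and a complete item (shift-reduce conflict), or
  - two or more complete items (reduce-reduce conflict; the accept item [F' → F .] counts as a complete item here).

Augment with F' → F and build the canonical LR(0) collection (I0 = CLOSURE({[F' → . F]}), then GOTO on every symbol after a dot until no new states appear). It has 9 states:
  I0: { [F → . b c], [F → . c T ,], [F → . num], [F' → . F] }  — shift
  I1: { [F' → F .] }  — accept
  I2: { [F → b . c] }  — shift
  I3: { [F → . b c], [F → . c T ,], [F → . num], [F → c . T ,], [T → . F] }  — shift
  I4: { [F → num .] }  — reduce
  I5: { [T → F .] }  — reduce
  I6: { [F → c T . ,] }  — shift
  I7: { [F → c T , .] }  — reduce
  I8: { [F → b c .] }  — reduce

Every state is either a pure shift/goto state or contains exactly one complete item and nothing to shift — no conflicts. The grammar is LR(0).

Answer: Yes, the grammar is LR(0)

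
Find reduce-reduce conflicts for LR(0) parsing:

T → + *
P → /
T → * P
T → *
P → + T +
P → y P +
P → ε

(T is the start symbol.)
Yes — I1: [P → .] vs [T → * .]

A reduce-reduce conflict occurs when an LR(0) state has two complete items [A → α .] and [B → β .] — both call for a reduction, and with no lookahead the parser cannot choose between them.

Augment with T' → T and build the canonical LR(0) collection (I0 = CLOSURE({[T' → . T]}), then GOTO on every symbol after a dot until no new states appear). It has 13 states:
  I0: { [T → . * P], [T → . *], [T → . + *], [T' → . T] }  — shift
  I1: { [P → . + T +], [P → . /], [P → . y P +], [P → .], [T → * . P], [T → * .] }  — shift, 2 reduces
  I2: { [T → + . *] }  — shift
  I3: { [T' → T .] }  — accept
  I4: { [T → + * .] }  — reduce
  I5: { [P → + . T +], [T → . * P], [T → . *], [T → . + *] }  — shift
  I6: { [P → / .] }  — reduce
  I7: { [T → * P .] }  — reduce
  I8: { [P → . + T +], [P → . /], [P → . y P +], [P → .], [P → y . P +] }  — shift, reduce
  I9: { [P → y P . +] }  — shift
  I10: { [P → y P + .] }  — reduce
  I11: { [P → + T . +] }  — shift
  I12: { [P → + T + .] }  — reduce

I1 contains complete items [P → .], [T → * .] — reduce-reduce conflict.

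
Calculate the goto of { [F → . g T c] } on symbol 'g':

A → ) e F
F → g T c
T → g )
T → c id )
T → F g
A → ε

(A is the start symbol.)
GOTO(I, 'g') = CLOSURE({ [A → αX.β] : [A → α.Xβ] ∈ I, X = 'g' })

Items with dot before 'g', with the dot advanced:
  [F → . g T c] → [F → g . T c]
Closure of the advanced items:
  [F → g . T c] has the dot before T: add [T → . g )], [T → . c id )], [T → . F g]
  [T → . F g] has the dot before F: add [F → . g T c]

GOTO = { [F → . g T c], [F → g . T c], [T → . F g], [T → . c id )], [T → . g )] }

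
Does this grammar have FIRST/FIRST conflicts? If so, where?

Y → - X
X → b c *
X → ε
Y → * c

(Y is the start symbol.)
No FIRST/FIRST conflicts.

A FIRST/FIRST conflict occurs when two productions N → α and N → β for the same non-terminal have FIRST(α) ∩ FIRST(β) ≠ ∅ (with ε ∈ FIRST of a nullable right-hand side, so two nullable alternatives also conflict).

Productions for Y:
  Y → - X: FIRST = { '-' }
  Y → * c: FIRST = { '*' }
Productions for X:
  X → b c *: FIRST = { 'b' }
  X → ε: FIRST = { ε }

All alternatives of each non-terminal have pairwise disjoint FIRST sets.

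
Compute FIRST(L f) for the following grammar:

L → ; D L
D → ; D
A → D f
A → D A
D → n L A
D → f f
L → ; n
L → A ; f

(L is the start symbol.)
FIRST sets of the non-terminals involved (from the grammar, by fixed-point iteration):
  FIRST(L) = { ';', 'f', 'n' }

To compute FIRST(L f), process the symbols left to right:
Symbol L is a non-terminal. Add FIRST(L) \ {ε} = { ';', 'f', 'n' }
L is not nullable (ε ∉ FIRST(L)), so stop here.
FIRST(L f) = { ';', 'f', 'n' }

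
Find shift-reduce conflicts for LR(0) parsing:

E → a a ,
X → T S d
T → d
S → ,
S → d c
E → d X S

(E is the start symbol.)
No shift-reduce conflicts

Augment with E' → E and build the canonical LR(0) collection (I0 = CLOSURE({[E' → . E]}), then GOTO on every symbol after a dot until no new states appear). It has 15 states:
  I0: { [E → . a a ,], [E → . d X S], [E' → . E] }  — shift
  I1: { [E' → E .] }  — accept
  I2: { [E → a . a ,] }  — shift
  I3: { [E → d . X S], [T → . d], [X → . T S d] }  — shift
  I4: { [S → . ,], [S → . d c], [X → T . S d] }  — shift
  I5: { [E → d X . S], [S → . ,], [S → . d c] }  — shift
  I6: { [T → d .] }  — reduce
  I7: { [S → , .] }  — reduce
  I8: { [E → d X S .] }  — reduce
  I9: { [S → d . c] }  — shift
  I10: { [S → d c .] }  — reduce
  I11: { [X → T S . d] }  — shift
  I12: { [X → T S d .] }  — reduce
  I13: { [E → a a . ,] }  — shift
  I14: { [E → a a , .] }  — reduce

No state contains both a complete item and a shift item.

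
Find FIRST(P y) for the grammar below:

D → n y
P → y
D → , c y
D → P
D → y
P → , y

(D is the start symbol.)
{ ',', 'y' }

FIRST sets of the non-terminals involved (from the grammar, by fixed-point iteration):
  FIRST(P) = { ',', 'y' }

To compute FIRST(P y), process the symbols left to right:
Symbol P is a non-terminal. Add FIRST(P) \ {ε} = { ',', 'y' }
P is not nullable (ε ∉ FIRST(P)), so stop here.
FIRST(P y) = { ',', 'y' }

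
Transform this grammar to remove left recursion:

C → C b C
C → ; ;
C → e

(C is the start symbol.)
C → ; ; C'
C → e C'
C' → b C C'
C' → ε

C is directly left-recursive. The standard transformation for
  A → A α₁ | ... | A α_m | β₁ | ... | β_n
is
  A  → β₁ A' | ... | β_n A'
  A' → α₁ A' | ... | α_m A' | ε

C → ; ; becomes C → ; ; C'
C → e becomes C → e C'
C → C b C becomes C' → b C C'
Add C' → ε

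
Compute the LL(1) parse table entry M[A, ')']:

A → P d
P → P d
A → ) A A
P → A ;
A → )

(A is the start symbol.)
A → P d, A → ) A A, A → )

To find M[A, ')'], we find productions for A where ')' is in the predict set (PREDICT(N → α) = (FIRST(α) \ {ε}) ∪ (FOLLOW(N) if α ⇒* ε)).

Relevant sets:
  FIRST(P) = { ')' }

A → P d: PREDICT = { ')' }
  ')' is in predict set, so this production goes in M[A, ')']
A → ) A A: PREDICT = { ')' }
  ')' is in predict set, so this production goes in M[A, ')']
A → ): PREDICT = { ')' }
  ')' is in predict set, so this production goes in M[A, ')']

M[A, ')'] = A → P d, A → ) A A, A → )  (a multiply-defined cell — the grammar is not LL(1))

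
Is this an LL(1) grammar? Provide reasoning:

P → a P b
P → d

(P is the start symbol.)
For P:
  PREDICT(P → a P b) = { 'a' }
  PREDICT(P → d) = { 'd' }

All predict sets are disjoint. The grammar IS LL(1).

Answer: Yes, the grammar is LL(1).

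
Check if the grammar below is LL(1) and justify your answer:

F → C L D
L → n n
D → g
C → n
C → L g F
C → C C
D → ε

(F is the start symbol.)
No. Predict set conflict for C: { 'n' }

A grammar is LL(1) if for each non-terminal N with multiple productions, the predict sets of those productions are pairwise disjoint, where PREDICT(N → α) = (FIRST(α) \ {ε}) ∪ (FOLLOW(N) if α ⇒* ε).

Relevant sets:
  FIRST(L) = { 'n' }
  FIRST(C) = { 'n' }
  FOLLOW(D) = { $, 'n' }

For D:
  PREDICT(D → g) = { 'g' }
  PREDICT(D → ε) = { $, 'n' }
For C:
  PREDICT(C → n) = { 'n' }
  PREDICT(C → L g F) = { 'n' }
  PREDICT(C → C C) = { 'n' }
F, L have a single production, so nothing to check there.

Conflict found: Predict set conflict for C: { 'n' }
The grammar is NOT LL(1).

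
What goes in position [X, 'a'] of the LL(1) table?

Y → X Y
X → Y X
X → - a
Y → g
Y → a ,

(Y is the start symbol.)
To find M[X, 'a'], we find productions for X where 'a' is in the predict set (PREDICT(N → α) = (FIRST(α) \ {ε}) ∪ (FOLLOW(N) if α ⇒* ε)).

Relevant sets:
  FIRST(Y) = { '-', 'a', 'g' }

X → Y X: PREDICT = { '-', 'a', 'g' }
  'a' is in predict set, so this production goes in M[X, 'a']
X → - a: PREDICT = { '-' }

M[X, 'a'] = X → Y X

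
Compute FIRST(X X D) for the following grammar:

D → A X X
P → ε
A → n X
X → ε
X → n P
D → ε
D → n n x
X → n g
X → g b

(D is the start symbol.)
{ 'g', 'n', ε }

FIRST sets of the non-terminals involved (from the grammar, by fixed-point iteration):
  FIRST(X) = { 'g', 'n', ε }
  FIRST(D) = { 'n', ε }

To compute FIRST(X X D), process the symbols left to right:
Symbol X is a non-terminal. Add FIRST(X) \ {ε} = { 'g', 'n' }
X is nullable (ε ∈ FIRST(X)), continue to the next symbol.
Symbol X is a non-terminal. Add FIRST(X) \ {ε} = { 'g', 'n' }
X is nullable (ε ∈ FIRST(X)), continue to the next symbol.
Symbol D is a non-terminal. Add FIRST(D) \ {ε} = { 'n' }
D is nullable (ε ∈ FIRST(D)), continue to the next symbol.
All symbols are nullable, so ε is in the result.
FIRST(X X D) = { 'g', 'n', ε }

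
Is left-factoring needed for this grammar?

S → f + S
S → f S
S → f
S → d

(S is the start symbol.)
Left-factoring is needed when two productions for the same non-terminal
share a common prefix on the right-hand side.

Productions for S:
  S → f + S
  S → f S
  S → f
  S → d

Found common prefix 'f' in productions for S

Answer: Yes, S has productions with common prefix 'f'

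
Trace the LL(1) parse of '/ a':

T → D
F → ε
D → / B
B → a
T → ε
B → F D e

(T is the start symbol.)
LL(1) parsing maintains a stack (initially the start symbol over $) and the input. At each step: if the stack top is a terminal, match it against the current input token; if it is a non-terminal N, replace it with the RHS of M[N, lookahead] (the unique production whose predict set contains the lookahead).

Stack is shown with the top on the left.

Stack  Input  Action
--------------------
T $    / a $  output T → D
D $    / a $  output D → / B
/ B $  / a $  match '/'
B $    a $    output B → a
a $    a $    match 'a'
$      $      accept

The string is accepted.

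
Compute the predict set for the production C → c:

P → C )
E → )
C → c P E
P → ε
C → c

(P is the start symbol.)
PREDICT(C → c) = (FIRST(RHS) \ {ε}) ∪ (FOLLOW(C) if ε ∈ FIRST(RHS), i.e. RHS ⇒* ε)
FIRST(c) = { 'c' }
ε ∉ FIRST(c), so FOLLOW(C) is not added.
PREDICT(C → c) = { 'c' }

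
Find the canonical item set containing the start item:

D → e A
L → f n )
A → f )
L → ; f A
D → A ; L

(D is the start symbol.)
First, augment the grammar with D' → D
I₀ = CLOSURE({ [D' → . D] }):
  [D' → . D] has the dot before D: add [D → . e A], [D → . A ; L]
  [D → . A ; L] has the dot before A: add [A → . f )]
No further items can be added.

I₀ = { [A → . f )], [D → . A ; L], [D → . e A], [D' → . D] }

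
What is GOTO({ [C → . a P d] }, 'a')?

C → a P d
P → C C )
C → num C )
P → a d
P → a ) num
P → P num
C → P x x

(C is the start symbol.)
{ [C → . P x x], [C → . a P d], [C → . num C )], [C → a . P d], [P → . C C )], [P → . P num], [P → . a ) num], [P → . a d] }

GOTO(I, 'a') = CLOSURE({ [A → αX.β] : [A → α.Xβ] ∈ I, X = 'a' })

Items with dot before 'a', with the dot advanced:
  [C → . a P d] → [C → a . P d]
Closure of the advanced items:
  [C → a . P d] has the dot before P: add [P → . C C )], [P → . a d], [P → . a ) num], [P → . P num]
  [P → . C C )] has the dot before C: add [C → . a P d], [C → . num C )], [C → . P x x]

GOTO = { [C → . P x x], [C → . a P d], [C → . num C )], [C → a . P d], [P → . C C )], [P → . P num], [P → . a ) num], [P → . a d] }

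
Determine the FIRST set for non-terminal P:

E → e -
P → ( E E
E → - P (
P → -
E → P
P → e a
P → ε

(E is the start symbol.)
To compute FIRST(P), examine every production with P on the left-hand side, reading each right-hand side left to right until a non-nullable symbol is reached.

From P → ( E E:
  - '(' is a terminal: add '(' and stop
From P → -:
  - '-' is a terminal: add '-' and stop
From P → e a:
  - e is a terminal: add 'e' and stop
From P → ε:
  - ε-production, so ε ∈ FIRST(P)

Collecting: FIRST(P) = { '(', '-', 'e', ε }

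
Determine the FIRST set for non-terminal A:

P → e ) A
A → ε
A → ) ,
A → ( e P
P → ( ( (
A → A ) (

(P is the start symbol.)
From A → ε:
  - ε-production, so ε ∈ FIRST(A)
From A → ) ,:
  - ')' is a terminal: add ')' and stop
From A → ( e P:
  - '(' is a terminal: add '(' and stop
From A → A ) (:
  - A is the symbol being defined: contributes nothing new
    A is nullable, so continue to the next symbol
  - ')' is a terminal: add ')' and stop

Collecting: FIRST(A) = { '(', ')', ε }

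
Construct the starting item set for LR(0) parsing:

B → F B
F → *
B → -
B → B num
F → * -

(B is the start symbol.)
{ [B → . -], [B → . B num], [B → . F B], [B' → . B], [F → . * -], [F → . *] }

First, augment the grammar with B' → B
I₀ = CLOSURE({ [B' → . B] }):
  [B' → . B] has the dot before B: add [B → . F B], [B → . -], [B → . B num]
  [B → . F B] has the dot before F: add [F → . *], [F → . * -]
No further items can be added.

I₀ = { [B → . -], [B → . B num], [B → . F B], [B' → . B], [F → . * -], [F → . *] }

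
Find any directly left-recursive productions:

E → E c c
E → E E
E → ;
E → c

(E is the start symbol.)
E → E c c: LEFT RECURSIVE (starts with E)
E → E E: LEFT RECURSIVE (starts with E)
E → ;: starts with ';'
E → c: starts with c

The grammar has direct left recursion on: E.

Answer: Yes, E is left-recursive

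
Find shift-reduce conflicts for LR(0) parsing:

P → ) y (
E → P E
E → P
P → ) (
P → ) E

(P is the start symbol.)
Yes — I5: [E → P .] vs [P → . ) (]

Augment with P' → P and build the canonical LR(0) collection (I0 = CLOSURE({[P' → . P]}), then GOTO on every symbol after a dot until no new states appear). It has 9 states:
  I0: { [P → . ) (], [P → . ) E], [P → . ) y (], [P' → . P] }  — shift
  I1: { [E → . P E], [E → . P], [P → ) . (], [P → ) . E], [P → ) . y (], [P → . ) (], [P → . ) E], [P → . ) y (] }  — shift
  I2: { [P' → P .] }  — accept
  I3: { [P → ) ( .] }  — reduce
  I4: { [P → ) E .] }  — reduce
  I5: { [E → . P E], [E → . P], [E → P . E], [E → P .], [P → . ) (], [P → . ) E], [P → . ) y (] }  — shift, reduce
  I6: { [P → ) y . (] }  — shift
  I7: { [P → ) y ( .] }  — reduce
  I8: { [E → P E .] }  — reduce

I5 contains reduce item [E → P .] and shift items [P → . ) (], [P → . ) E], [P → . ) y (] — shift-reduce conflict.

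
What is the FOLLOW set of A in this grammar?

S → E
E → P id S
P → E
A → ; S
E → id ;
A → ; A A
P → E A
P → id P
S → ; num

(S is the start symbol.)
{ ';', 'id' }

In A → ; A A: A is followed by A, add FIRST(A) \ {ε} = { ';' }
In A → ; A A: A is at the end; this adds FOLLOW(A) to itself — nothing new
In P → E A: A is at the end, add FOLLOW(P)

The FOLLOW sets referred to above (computed the same way, to a fixed point):
  FOLLOW(P) = { 'id' }

Taking the union: FOLLOW(A) = { ';', 'id' }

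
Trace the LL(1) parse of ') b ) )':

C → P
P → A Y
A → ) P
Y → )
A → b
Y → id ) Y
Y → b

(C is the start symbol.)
LL(1) parsing maintains a stack (initially the start symbol over $) and the input. At each step: if the stack top is a terminal, match it against the current input token; if it is a non-terminal N, replace it with the RHS of M[N, lookahead] (the unique production whose predict set contains the lookahead).

Stack is shown with the top on the left.

Stack    Input      Action
--------------------------
C $      ) b ) ) $  output C → P
P $      ) b ) ) $  output P → A Y
A Y $    ) b ) ) $  output A → ) P
) P Y $  ) b ) ) $  match ')'
P Y $    b ) ) $    output P → A Y
A Y Y $  b ) ) $    output A → b
b Y Y $  b ) ) $    match 'b'
Y Y $    ) ) $      output Y → )
) Y $    ) ) $      match ')'
Y $      ) $        output Y → )
) $      ) $        match ')'
$        $          accept

The string is accepted.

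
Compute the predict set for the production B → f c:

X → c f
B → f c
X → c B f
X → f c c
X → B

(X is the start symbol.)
PREDICT(B → f c) = (FIRST(RHS) \ {ε}) ∪ (FOLLOW(B) if ε ∈ FIRST(RHS), i.e. RHS ⇒* ε)
FIRST(f c) = { 'f' }
ε ∉ FIRST(f c), so FOLLOW(B) is not added.
PREDICT(B → f c) = { 'f' }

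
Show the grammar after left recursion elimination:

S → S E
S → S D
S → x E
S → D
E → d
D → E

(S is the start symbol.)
S is directly left-recursive. The standard transformation for
  A → A α₁ | ... | A α_m | β₁ | ... | β_n
is
  A  → β₁ A' | ... | β_n A'
  A' → α₁ A' | ... | α_m A' | ε

S → x E becomes S → x E S'
S → D becomes S → D S'
S → S E becomes S' → E S'
S → S D becomes S' → D S'
Add S' → ε

Productions for other non-terminals are unchanged:
  E → d
  D → E

Resulting grammar:
S → x E S'
S → D S'
S' → E S'
S' → D S'
S' → ε
E → d
D → E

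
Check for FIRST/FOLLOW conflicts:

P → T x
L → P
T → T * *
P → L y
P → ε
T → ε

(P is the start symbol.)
A FIRST/FOLLOW conflict occurs when a non-terminal N has a nullable alternative N → β (β ⇒* ε) and another alternative N → α with FIRST(α) ∩ FOLLOW(N) ≠ ∅: on such a lookahead the parser cannot decide between expanding α and letting N vanish via β.

Nullable non-terminals: L, P, T.
FIRST sets used below: FIRST(T) = { '*', ε }, FIRST(L) = { '*', 'x', 'y', ε }
L has a nullable alternative but only one production, so nothing to check.

P: nullable alternative(s) P → ε; FOLLOW(P) = { $, 'y' }
  P → T x: FIRST \ {ε} = { '*', 'x' } — disjoint from FOLLOW(P)
  P → L y: FIRST \ {ε} = { '*', 'x', 'y' } — overlaps FOLLOW(P) on { 'y' }: CONFLICT
  P → ε: FIRST \ {ε} = { } — this is the only nullable alternative, skip

T: nullable alternative(s) T → ε; FOLLOW(T) = { '*', 'x' }
  T → T * *: FIRST \ {ε} = { '*' } — overlaps FOLLOW(T) on { '*' }: CONFLICT
  T → ε: FIRST \ {ε} = { } — this is the only nullable alternative, skip

So the grammar has 2 FIRST/FOLLOW conflicts (marked CONFLICT above).

Answer: Yes. P → L y with FOLLOW(P) on { 'y' }; T → T '*' '*' with FOLLOW(T) on { '*' }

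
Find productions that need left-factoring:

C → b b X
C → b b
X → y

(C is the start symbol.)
Left-factoring is needed when two productions for the same non-terminal
share a common prefix on the right-hand side.

Productions for C:
  C → b b X
  C → b b

Found common prefix 'b b' in productions for C

Answer: Yes, C has productions with common prefix 'b b'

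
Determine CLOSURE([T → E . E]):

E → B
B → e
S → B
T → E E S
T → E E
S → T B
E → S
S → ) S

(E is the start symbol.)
{ [B → . e], [E → . B], [E → . S], [S → . ) S], [S → . B], [S → . T B], [T → . E E S], [T → . E E], [T → E . E] }

To compute CLOSURE, for each item [A → α.Bβ] where B is a non-terminal, add [B → .γ] for all productions B → γ; repeat for the newly added items until nothing changes.

Start with: [T → E . E]
  [T → E . E] has the dot before E: add [E → . B], [E → . S]
  [E → . B] has the dot before B: add [B → . e]
  [E → . S] has the dot before S: add [S → . B], [S → . T B], [S → . ) S]
  [S → . T B] has the dot before T: add [T → . E E S], [T → . E E]
No further items can be added.

CLOSURE = { [B → . e], [E → . B], [E → . S], [S → . ) S], [S → . B], [S → . T B], [T → . E E S], [T → . E E], [T → E . E] }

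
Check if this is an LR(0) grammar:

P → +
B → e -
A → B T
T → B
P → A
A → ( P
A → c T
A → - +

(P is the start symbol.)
Yes, the grammar is LR(0)

Augment with P' → P and build the canonical LR(0) collection (I0 = CLOSURE({[P' → . P]}), then GOTO on every symbol after a dot until no new states appear). It has 15 states:
  I0: { [A → . ( P], [A → . - +], [A → . B T], [A → . c T], [B → . e -], [P → . +], [P → . A], [P' → . P] }  — shift
  I1: { [A → ( . P], [A → . ( P], [A → . - +], [A → . B T], [A → . c T], [B → . e -], [P → . +], [P → . A] }  — shift
  I2: { [P → + .] }  — reduce
  I3: { [A → - . +] }  — shift
  I4: { [P → A .] }  — reduce
  I5: { [A → B . T], [B → . e -], [T → . B] }  — shift
  I6: { [P' → P .] }  — accept
  I7: { [A → c . T], [B → . e -], [T → . B] }  — shift
  I8: { [B → e . -] }  — shift
  I9: { [B → e - .] }  — reduce
  I10: { [T → B .] }  — reduce
  I11: { [A → c T .] }  — reduce
  I12: { [A → B T .] }  — reduce
  I13: { [A → - + .] }  — reduce
  I14: { [A → ( P .] }  — reduce

Every state is either a pure shift/goto state or contains exactly one complete item and nothing to shift — no conflicts. The grammar is LR(0).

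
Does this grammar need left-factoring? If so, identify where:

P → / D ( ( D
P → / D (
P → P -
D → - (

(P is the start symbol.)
Left-factoring is needed when two productions for the same non-terminal
share a common prefix on the right-hand side.

Productions for P:
  P → / D ( ( D
  P → / D (
  P → P -

Found common prefix '/ D (' in productions for P

Answer: Yes, P has productions with common prefix '/ D ('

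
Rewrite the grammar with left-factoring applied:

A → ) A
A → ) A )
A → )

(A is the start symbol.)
A → ) A'
A' → A A''
A'' → ε
A'' → )
A' → ε

Left-factoring transforms A → αβ₁ | αβ₂ into A → αA' and A' → β₁ | β₂
(α is the longest common prefix among the alternatives). Repeat until
no nonterminal has two alternatives with a common prefix.

Round 1: A has alternatives sharing prefix ')'. Introduce A': A → ) A'
  Add: A' → A
  Add: A' → A )
  Add: A' → ε

Round 2: A' has alternatives sharing prefix 'A'. Introduce A'': A' → A A''
  Add: A'' → ε
  Add: A'' → )

No remaining common prefixes — done.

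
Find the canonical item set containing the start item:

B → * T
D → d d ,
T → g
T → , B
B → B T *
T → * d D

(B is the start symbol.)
{ [B → . * T], [B → . B T *], [B' → . B] }

First, augment the grammar with B' → B
I₀ = CLOSURE({ [B' → . B] }):
  [B' → . B] has the dot before B: add [B → . * T], [B → . B T *]
No further items can be added.

I₀ = { [B → . * T], [B → . B T *], [B' → . B] }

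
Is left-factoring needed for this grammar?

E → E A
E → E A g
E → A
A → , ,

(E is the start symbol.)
Yes, E has productions with common prefix 'E A'

Left-factoring is needed when two productions for the same non-terminal
share a common prefix on the right-hand side.

Productions for E:
  E → E A
  E → E A g
  E → A

Found common prefix 'E A' in productions for E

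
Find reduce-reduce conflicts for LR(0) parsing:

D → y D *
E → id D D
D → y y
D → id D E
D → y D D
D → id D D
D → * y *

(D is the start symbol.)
Yes — I16: [D → id D D .] vs [E → id D D .]

A reduce-reduce conflict occurs when an LR(0) state has two complete items [A → α .] and [B → β .] — both call for a reduction, and with no lookahead the parser cannot choose between them.

Augment with D' → D and build the canonical LR(0) collection (I0 = CLOSURE({[D' → . D]}), then GOTO on every symbol after a dot until no new states appear). It has 17 states:
  I0: { [D → . * y *], [D → . id D D], [D → . id D E], [D → . y D *], [D → . y D D], [D → . y y], [D' → . D] }  — shift
  I1: { [D → * . y *] }  — shift
  I2: { [D' → D .] }  — accept
  I3: { [D → . * y *], [D → . id D D], [D → . id D E], [D → . y D *], [D → . y D D], [D → . y y], [D → id . D D], [D → id . D E] }  — shift
  I4: { [D → . * y *], [D → . id D D], [D → . id D E], [D → . y D *], [D → . y D D], [D → . y y], [D → y . D *], [D → y . D D], [D → y . y] }  — shift
  I5: { [D → . * y *], [D → . id D D], [D → . id D E], [D → . y D *], [D → . y D D], [D → . y y], [D → y D . *], [D → y D . D] }  — shift
  I6: { [D → . * y *], [D → . id D D], [D → . id D E], [D → . y D *], [D → . y D D], [D → . y y], [D → y . D *], [D → y . D D], [D → y . y], [D → y y .] }  — shift, reduce
  I7: { [D → * . y *], [D → y D * .] }  — shift, reduce
  I8: { [D → y D D .] }  — reduce
  I9: { [D → * y . *] }  — shift
  I10: { [D → * y * .] }  — reduce
  I11: { [D → . * y *], [D → . id D D], [D → . id D E], [D → . y D *], [D → . y D D], [D → . y y], [D → id D . D], [D → id D . E], [E → . id D D] }  — shift
  I12: { [D → id D D .] }  — reduce
  I13: { [D → id D E .] }  — reduce
  I14: { [D → . * y *], [D → . id D D], [D → . id D E], [D → . y D *], [D → . y D D], [D → . y y], [D → id . D D], [D → id . D E], [E → id . D D] }  — shift
  I15: { [D → . * y *], [D → . id D D], [D → . id D E], [D → . y D *], [D → . y D D], [D → . y y], [D → id D . D], [D → id D . E], [E → . id D D], [E → id D . D] }  — shift
  I16: { [D → id D D .], [E → id D D .] }  — 2 reduces

I16 contains complete items [D → id D D .], [E → id D D .] — reduce-reduce conflict.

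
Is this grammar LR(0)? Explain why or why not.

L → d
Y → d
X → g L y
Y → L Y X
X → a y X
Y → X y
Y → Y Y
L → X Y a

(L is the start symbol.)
No. Reduce-reduce conflict: [L → d .] and [Y → d .]

Augment with L' → L and build the canonical LR(0) collection (I0 = CLOSURE({[L' → . L]}), then GOTO on every symbol after a dot until no new states appear). It has 19 states:
  I0: { [L → . X Y a], [L → . d], [L' → . L], [X → . a y X], [X → . g L y] }  — shift
  I1: { [L' → L .] }  — accept
  I2: { [L → . X Y a], [L → . d], [L → X . Y a], [X → . a y X], [X → . g L y], [Y → . L Y X], [Y → . X y], [Y → . Y Y], [Y → . d] }  — shift
  I3: { [X → a . y X] }  — shift
  I4: { [L → d .] }  — reduce
  I5: { [L → . X Y a], [L → . d], [X → . a y X], [X → . g L y], [X → g . L y] }  — shift
  I6: { [X → g L . y] }  — shift
  I7: { [X → g L y .] }  — reduce
  I8: { [X → . a y X], [X → . g L y], [X → a y . X] }  — shift
  I9: { [X → a y X .] }  — reduce
  I10: { [L → . X Y a], [L → . d], [X → . a y X], [X → . g L y], [Y → . L Y X], [Y → . X y], [Y → . Y Y], [Y → . d], [Y → L . Y X] }  — shift
  I11: { [L → . X Y a], [L → . d], [L → X . Y a], [X → . a y X], [X → . g L y], [Y → . L Y X], [Y → . X y], [Y → . Y Y], [Y → . d], [Y → X . y] }  — shift
  I12: { [L → . X Y a], [L → . d], [L → X Y . a], [X → . a y X], [X → . g L y], [Y → . L Y X], [Y → . X y], [Y → . Y Y], [Y → . d], [Y → Y . Y] }  — shift
  I13: { [L → d .], [Y → d .] }  — 2 reduces
  I14: { [L → . X Y a], [L → . d], [X → . a y X], [X → . g L y], [Y → . L Y X], [Y → . X y], [Y → . Y Y], [Y → . d], [Y → Y . Y], [Y → Y Y .] }  — shift, reduce
  I15: { [L → X Y a .], [X → a . y X] }  — shift, reduce
  I16: { [Y → X y .] }  — reduce
  I17: { [L → . X Y a], [L → . d], [X → . a y X], [X → . g L y], [Y → . L Y X], [Y → . X y], [Y → . Y Y], [Y → . d], [Y → L Y . X], [Y → Y . Y] }  — shift
  I18: { [L → . X Y a], [L → . d], [L → X . Y a], [X → . a y X], [X → . g L y], [Y → . L Y X], [Y → . X y], [Y → . Y Y], [Y → . d], [Y → L Y X .], [Y → X . y] }  — shift, reduce

Conflict in state I13:
  Reduce-reduce conflict: [L → d .] and [Y → d .]
So the grammar is NOT LR(0).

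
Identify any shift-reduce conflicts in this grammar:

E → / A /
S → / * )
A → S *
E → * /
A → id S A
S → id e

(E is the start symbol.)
No shift-reduce conflicts

A shift-reduce conflict occurs when an LR(0) state has both:
  - a complete (reduce) item [A → α .] (dot at the end), and
  - a shift item [B → β . c γ] (dot before a terminal).

Augment with E' → E and build the canonical LR(0) collection (I0 = CLOSURE({[E' → . E]}), then GOTO on every symbol after a dot until no new states appear). It has 17 states:
  I0: { [E → . * /], [E → . / A /], [E' → . E] }  — shift
  I1: { [E → * . /] }  — shift
  I2: { [A → . S *], [A → . id S A], [E → / . A /], [S → . / * )], [S → . id e] }  — shift
  I3: { [E' → E .] }  — accept
  I4: { [S → / . * )] }  — shift
  I5: { [E → / A . /] }  — shift
  I6: { [A → S . *] }  — shift
  I7: { [A → id . S A], [S → . / * )], [S → . id e], [S → id . e] }  — shift
  I8: { [A → . S *], [A → . id S A], [A → id S . A], [S → . / * )], [S → . id e] }  — shift
  I9: { [S → id e .] }  — reduce
  I10: { [S → id . e] }  — shift
  I11: { [A → id S A .] }  — reduce
  I12: { [A → S * .] }  — reduce
  I13: { [E → / A / .] }  — reduce
  I14: { [S → / * . )] }  — shift
  I15: { [S → / * ) .] }  — reduce
  I16: { [E → * / .] }  — reduce

No state contains both a complete item and a shift item.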